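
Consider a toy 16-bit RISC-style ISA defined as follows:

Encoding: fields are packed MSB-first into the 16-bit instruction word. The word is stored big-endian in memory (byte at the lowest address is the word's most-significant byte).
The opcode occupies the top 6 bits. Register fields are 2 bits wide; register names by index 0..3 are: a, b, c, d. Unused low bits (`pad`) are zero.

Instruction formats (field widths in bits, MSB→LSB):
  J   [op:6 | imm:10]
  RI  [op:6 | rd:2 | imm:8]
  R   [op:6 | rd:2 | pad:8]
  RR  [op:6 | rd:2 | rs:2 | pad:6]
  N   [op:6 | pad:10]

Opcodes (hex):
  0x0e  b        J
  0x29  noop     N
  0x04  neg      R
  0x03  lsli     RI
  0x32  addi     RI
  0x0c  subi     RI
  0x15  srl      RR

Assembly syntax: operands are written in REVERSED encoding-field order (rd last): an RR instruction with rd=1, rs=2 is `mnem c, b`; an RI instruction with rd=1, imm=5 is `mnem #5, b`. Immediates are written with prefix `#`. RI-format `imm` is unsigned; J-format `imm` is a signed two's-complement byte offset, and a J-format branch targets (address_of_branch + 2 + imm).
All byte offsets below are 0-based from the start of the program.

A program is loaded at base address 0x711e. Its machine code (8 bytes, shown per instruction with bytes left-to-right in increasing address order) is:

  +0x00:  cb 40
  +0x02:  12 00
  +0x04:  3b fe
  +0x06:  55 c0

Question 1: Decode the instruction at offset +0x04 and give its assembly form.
b #-2

@+04  big-endian(3b fe) = 0x3bfe
  top 6b → 0xe → b [J]
  imm: (w>>0)&0x3ff=0x3fe (s10→-2) → #-2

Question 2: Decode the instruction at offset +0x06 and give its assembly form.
srl d, b

off 0x06: read 55 c0 as big → 0x55c0
  opcode bits[15:10]=0x15: srl/RR
  rd: (w>>8)&0x3=0x1 → b
  rs: (w>>6)&0x3=0x3 → d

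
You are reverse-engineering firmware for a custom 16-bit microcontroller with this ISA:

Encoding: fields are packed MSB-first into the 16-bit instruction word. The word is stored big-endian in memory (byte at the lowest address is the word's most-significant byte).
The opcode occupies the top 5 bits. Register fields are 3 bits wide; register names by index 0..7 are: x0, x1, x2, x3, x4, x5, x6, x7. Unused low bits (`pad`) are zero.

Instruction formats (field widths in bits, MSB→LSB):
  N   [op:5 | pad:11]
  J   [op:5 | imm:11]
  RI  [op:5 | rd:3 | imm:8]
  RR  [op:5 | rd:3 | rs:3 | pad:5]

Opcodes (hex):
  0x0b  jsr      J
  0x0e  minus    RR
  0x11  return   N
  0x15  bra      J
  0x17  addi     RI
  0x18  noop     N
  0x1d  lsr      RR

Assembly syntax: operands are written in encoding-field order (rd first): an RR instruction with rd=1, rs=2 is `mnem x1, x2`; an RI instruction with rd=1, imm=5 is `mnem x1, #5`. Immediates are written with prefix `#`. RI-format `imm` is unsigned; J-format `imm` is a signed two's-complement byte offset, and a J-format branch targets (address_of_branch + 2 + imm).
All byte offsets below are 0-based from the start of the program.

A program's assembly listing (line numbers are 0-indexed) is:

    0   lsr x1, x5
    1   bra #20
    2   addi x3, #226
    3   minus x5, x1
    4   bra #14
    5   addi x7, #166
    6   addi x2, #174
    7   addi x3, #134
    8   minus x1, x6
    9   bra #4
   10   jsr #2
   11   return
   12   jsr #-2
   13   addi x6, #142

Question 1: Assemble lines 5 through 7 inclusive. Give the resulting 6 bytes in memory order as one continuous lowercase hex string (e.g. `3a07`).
bfa6baaebb86

line 5 (addi): pack op=0x17:5|rd=7:3|imm=166:8 = 0xbfa6; big→ bf a6
line 6 (addi): pack op=0x17:5|rd=2:3|imm=174:8 = 0xbaae; big→ ba ae
line 7 (addi): pack op=0x17:5|rd=3:3|imm=134:8 = 0xbb86; big→ bb 86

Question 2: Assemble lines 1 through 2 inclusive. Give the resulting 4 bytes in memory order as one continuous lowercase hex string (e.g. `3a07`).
L1: bra op=0x15:5|imm=20:11 ⇒ 0xa814 ⇒ big a8 14
L2: addi op=0x17:5|rd=3:3|imm=226:8 ⇒ 0xbbe2 ⇒ big bb e2

a814bbe2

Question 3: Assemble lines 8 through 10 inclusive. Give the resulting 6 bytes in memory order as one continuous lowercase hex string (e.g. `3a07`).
71c0a8045802

L8: minus op=0xe:5|rd=1:3|rs=6:3|pad=0:5 ⇒ 0x71c0 ⇒ big 71 c0
L9: bra op=0x15:5|imm=4:11 ⇒ 0xa804 ⇒ big a8 04
L10: jsr op=0xb:5|imm=2:11 ⇒ 0x5802 ⇒ big 58 02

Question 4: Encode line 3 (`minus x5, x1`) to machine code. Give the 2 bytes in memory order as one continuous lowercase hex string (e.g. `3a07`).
7520

line 3 (minus): pack op=0xe:5|rd=5:3|rs=1:3|pad=0:5 = 0x7520; big→ 75 20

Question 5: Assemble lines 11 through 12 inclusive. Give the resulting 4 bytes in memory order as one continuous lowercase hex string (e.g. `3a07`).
11. return fields op=0x11:5|pad=0:11 → word 8800h → 88 00
12. jsr fields op=0xb:5|imm=-2:11 → word 5ffeh → 5f fe

88005ffe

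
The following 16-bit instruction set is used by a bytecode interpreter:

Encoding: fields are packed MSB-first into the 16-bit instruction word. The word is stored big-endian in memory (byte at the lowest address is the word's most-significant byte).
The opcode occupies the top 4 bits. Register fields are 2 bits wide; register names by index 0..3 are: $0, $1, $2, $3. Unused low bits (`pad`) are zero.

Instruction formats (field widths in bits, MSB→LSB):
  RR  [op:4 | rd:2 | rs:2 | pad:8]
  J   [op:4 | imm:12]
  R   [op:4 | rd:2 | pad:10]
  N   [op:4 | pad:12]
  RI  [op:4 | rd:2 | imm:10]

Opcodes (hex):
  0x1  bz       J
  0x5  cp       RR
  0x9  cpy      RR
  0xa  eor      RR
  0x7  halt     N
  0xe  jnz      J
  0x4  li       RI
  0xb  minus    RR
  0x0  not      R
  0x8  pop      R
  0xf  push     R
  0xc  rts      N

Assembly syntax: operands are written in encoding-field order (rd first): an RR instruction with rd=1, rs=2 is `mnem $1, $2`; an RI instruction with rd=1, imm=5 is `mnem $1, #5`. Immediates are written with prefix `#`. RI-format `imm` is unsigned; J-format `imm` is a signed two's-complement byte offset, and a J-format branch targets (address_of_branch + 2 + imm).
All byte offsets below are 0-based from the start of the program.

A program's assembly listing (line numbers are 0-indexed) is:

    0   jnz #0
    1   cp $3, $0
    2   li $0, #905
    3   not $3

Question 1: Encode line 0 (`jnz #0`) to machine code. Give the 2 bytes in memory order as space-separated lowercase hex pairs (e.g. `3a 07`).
line 0 (jnz): pack op=0xe:4|imm=0:12 = 0xe000; big→ e0 00

e0 00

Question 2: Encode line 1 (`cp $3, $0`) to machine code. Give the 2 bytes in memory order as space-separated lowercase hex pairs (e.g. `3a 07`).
L1: cp op=0x5:4|rd=3:2|rs=0:2|pad=0:8 ⇒ 0x5c00 ⇒ big 5c 00

5c 00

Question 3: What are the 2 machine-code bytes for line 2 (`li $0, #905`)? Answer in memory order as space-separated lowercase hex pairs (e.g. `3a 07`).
2. li fields op=0x4:4|rd=0:2|imm=905:10 → word 4389h → 43 89

43 89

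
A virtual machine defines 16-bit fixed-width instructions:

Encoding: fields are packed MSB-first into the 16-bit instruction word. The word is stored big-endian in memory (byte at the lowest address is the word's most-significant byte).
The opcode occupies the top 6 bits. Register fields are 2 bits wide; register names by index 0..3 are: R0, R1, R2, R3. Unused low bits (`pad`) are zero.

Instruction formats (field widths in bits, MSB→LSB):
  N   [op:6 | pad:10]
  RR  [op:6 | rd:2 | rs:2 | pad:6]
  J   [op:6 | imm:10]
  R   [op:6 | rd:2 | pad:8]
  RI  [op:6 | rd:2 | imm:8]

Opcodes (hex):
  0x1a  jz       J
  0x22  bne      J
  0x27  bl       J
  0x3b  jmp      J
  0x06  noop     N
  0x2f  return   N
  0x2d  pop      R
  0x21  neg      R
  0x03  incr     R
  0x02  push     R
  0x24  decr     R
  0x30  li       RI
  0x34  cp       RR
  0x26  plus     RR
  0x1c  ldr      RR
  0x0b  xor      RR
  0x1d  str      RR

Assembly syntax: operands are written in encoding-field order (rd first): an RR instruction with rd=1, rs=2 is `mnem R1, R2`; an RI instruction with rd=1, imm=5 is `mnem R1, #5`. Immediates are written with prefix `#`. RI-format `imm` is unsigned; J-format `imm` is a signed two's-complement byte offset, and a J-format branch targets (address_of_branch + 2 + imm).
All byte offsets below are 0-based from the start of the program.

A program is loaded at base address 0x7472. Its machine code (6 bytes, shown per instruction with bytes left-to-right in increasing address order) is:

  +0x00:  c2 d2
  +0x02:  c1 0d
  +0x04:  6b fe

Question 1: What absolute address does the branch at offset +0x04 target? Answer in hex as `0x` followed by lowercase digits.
0x7476

+0x04: 6b fe ⇒ word 0x6bfe (big)
  top 6b → 0x1a → jz [J]
  imm: (w>>0)&0x3ff=0x3fe (s10→-2) → #-2
  target = base 0x7472 + off 0x04 + 2 + imm -2 = 0x7476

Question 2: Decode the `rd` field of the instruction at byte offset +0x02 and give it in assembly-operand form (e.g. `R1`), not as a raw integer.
[02] c1 0d → 0xc10d
  top 6b → 0x30 → li [RI]
  rd@[9:8]=0x1 ⇒ R1
  imm@[7:0]=0xd ⇒ #13

R1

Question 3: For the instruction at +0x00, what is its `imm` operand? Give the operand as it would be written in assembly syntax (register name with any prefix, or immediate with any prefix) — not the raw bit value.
[00] c2 d2 → 0xc2d2
  opcode bits[15:10]=0x30: li/RI
  rd@[9:8]=0x2 ⇒ R2
  imm@[7:0]=0xd2 ⇒ #210

#210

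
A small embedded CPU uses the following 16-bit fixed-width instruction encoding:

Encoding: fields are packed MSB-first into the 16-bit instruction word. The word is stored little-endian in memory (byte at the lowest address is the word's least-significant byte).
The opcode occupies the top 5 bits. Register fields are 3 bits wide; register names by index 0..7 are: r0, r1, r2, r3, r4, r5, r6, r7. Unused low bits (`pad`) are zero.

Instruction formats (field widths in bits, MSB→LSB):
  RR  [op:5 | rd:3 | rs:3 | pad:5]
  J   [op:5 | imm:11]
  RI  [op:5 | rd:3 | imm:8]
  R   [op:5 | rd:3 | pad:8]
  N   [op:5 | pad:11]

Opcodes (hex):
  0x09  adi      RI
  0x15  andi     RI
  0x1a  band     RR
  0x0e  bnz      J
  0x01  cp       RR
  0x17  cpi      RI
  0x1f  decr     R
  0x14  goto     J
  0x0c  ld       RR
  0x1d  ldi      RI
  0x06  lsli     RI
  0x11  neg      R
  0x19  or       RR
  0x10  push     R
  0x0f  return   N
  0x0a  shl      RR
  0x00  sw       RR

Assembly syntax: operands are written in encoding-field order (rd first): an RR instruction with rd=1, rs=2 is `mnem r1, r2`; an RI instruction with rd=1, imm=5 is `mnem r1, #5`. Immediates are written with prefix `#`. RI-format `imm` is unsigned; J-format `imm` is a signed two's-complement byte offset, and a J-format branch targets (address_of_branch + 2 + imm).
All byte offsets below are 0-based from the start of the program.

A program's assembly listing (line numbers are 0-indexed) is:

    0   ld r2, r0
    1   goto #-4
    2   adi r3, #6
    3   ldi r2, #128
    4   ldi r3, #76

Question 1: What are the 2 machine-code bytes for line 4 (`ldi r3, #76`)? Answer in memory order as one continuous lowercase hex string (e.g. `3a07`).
4. ldi fields op=0x1d:5|rd=3:3|imm=76:8 → word eb4ch → 4c eb

4ceb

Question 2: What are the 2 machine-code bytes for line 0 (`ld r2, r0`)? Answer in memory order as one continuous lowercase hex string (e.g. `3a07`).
0062

0. ld fields op=0xc:5|rd=2:3|rs=0:3|pad=0:5 → word 6200h → 00 62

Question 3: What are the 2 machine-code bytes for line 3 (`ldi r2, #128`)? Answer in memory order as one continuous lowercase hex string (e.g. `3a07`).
3. ldi fields op=0x1d:5|rd=2:3|imm=128:8 → word ea80h → 80 ea

80ea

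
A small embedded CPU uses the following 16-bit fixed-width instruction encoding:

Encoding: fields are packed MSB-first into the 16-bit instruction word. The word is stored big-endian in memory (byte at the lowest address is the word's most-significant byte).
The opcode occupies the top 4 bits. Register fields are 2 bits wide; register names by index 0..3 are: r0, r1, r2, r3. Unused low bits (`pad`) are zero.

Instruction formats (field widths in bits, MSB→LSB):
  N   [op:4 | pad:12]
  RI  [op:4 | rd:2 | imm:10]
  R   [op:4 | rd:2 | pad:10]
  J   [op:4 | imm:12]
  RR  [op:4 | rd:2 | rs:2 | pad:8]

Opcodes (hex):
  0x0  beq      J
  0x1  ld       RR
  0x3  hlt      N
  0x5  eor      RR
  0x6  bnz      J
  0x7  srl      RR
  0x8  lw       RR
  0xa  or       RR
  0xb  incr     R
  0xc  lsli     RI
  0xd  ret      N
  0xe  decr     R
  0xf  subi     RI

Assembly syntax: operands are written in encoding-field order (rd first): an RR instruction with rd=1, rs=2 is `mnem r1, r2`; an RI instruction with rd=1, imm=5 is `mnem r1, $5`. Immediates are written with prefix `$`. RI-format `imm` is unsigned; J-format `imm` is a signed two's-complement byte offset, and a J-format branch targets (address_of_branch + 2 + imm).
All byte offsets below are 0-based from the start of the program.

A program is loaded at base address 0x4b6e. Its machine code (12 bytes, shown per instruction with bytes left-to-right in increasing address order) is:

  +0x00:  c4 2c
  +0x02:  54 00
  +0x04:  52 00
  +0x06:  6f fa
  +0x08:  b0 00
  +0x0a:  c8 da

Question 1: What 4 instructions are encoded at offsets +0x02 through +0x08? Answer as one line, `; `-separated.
[02] 54 00 → 0x5400
  top 4b → 0x5 → eor [RR]
  rd: (w>>10)&0x3=0x1 → r1
  rs: (w>>8)&0x3=0x0 → r0
[04] 52 00 → 0x5200
  top 4b → 0x5 → eor [RR]
  rd: (w>>10)&0x3=0x0 → r0
  rs: (w>>8)&0x3=0x2 → r2
[06] 6f fa → 0x6ffa
  top 4b → 0x6 → bnz [J]
  imm: (w>>0)&0xfff=0xffa (s12→-6) → $-6
[08] b0 00 → 0xb000
  top 4b → 0xb → incr [R]
  rd: (w>>10)&0x3=0x0 → r0

eor r1, r0; eor r0, r2; bnz $-6; incr r0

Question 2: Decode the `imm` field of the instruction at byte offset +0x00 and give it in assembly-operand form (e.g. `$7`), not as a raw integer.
$44

+0x00: c4 2c ⇒ word 0xc42c (big)
  opcode bits[15:12]=0xc: lsli/RI
  rd@[11:10]=0x1 ⇒ r1
  imm@[9:0]=0x2c ⇒ $44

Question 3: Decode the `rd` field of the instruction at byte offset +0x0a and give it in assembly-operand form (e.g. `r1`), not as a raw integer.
@+0a  big-endian(c8 da) = 0xc8da
  opcode bits[15:12]=0xc: lsli/RI
  rd@[11:10]=0x2 ⇒ r2
  imm@[9:0]=0xda ⇒ $218

r2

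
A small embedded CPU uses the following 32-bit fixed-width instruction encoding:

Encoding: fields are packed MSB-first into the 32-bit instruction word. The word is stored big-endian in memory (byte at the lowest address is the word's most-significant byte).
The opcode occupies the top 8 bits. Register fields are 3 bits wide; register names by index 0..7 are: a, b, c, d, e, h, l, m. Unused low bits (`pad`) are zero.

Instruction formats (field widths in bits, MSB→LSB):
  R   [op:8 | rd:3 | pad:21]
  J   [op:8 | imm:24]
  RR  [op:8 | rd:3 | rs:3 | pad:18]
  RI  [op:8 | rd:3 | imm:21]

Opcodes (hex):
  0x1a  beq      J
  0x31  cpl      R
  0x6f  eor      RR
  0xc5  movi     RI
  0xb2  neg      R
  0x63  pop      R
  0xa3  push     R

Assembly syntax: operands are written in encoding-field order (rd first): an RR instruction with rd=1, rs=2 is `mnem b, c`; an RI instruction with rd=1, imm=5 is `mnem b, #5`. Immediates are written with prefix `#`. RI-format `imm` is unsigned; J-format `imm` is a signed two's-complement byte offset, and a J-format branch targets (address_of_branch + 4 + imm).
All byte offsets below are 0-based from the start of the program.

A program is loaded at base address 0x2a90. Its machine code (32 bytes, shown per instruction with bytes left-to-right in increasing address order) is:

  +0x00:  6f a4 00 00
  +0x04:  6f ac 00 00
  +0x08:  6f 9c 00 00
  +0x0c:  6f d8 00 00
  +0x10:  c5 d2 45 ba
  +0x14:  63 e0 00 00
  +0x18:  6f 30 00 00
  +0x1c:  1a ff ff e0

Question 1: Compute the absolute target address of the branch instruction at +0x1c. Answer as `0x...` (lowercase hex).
0x2a90

@+1c  big-endian(1a ff ff e0) = 0x1affffe0
  top 8b → 0x1a → beq [J]
  [23:0] imm=16777184 (s24→-32) = #-32
  target = base 0x2a90 + off 0x1c + 4 + imm -32 = 0x2a90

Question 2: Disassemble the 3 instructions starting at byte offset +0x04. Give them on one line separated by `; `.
+0x04: 6f ac 00 00 ⇒ word 0x6fac0000 (big)
  opcode bits[31:24]=0x6f: eor/RR
  rd@[23:21]=0x5 ⇒ h
  rs@[20:18]=0x3 ⇒ d
+0x08: 6f 9c 00 00 ⇒ word 0x6f9c0000 (big)
  opcode bits[31:24]=0x6f: eor/RR
  rd@[23:21]=0x4 ⇒ e
  rs@[20:18]=0x7 ⇒ m
+0x0c: 6f d8 00 00 ⇒ word 0x6fd80000 (big)
  opcode bits[31:24]=0x6f: eor/RR
  rd@[23:21]=0x6 ⇒ l
  rs@[20:18]=0x6 ⇒ l

eor h, d; eor e, m; eor l, l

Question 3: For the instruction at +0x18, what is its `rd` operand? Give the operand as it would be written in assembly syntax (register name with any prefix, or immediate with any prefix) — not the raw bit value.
b

[18] 6f 30 00 00 → 0x6f300000
  op=0x6f300000>>24=0x6f ⇒ eor (RR)
  [23:21] rd=1 = b
  [20:18] rs=4 = e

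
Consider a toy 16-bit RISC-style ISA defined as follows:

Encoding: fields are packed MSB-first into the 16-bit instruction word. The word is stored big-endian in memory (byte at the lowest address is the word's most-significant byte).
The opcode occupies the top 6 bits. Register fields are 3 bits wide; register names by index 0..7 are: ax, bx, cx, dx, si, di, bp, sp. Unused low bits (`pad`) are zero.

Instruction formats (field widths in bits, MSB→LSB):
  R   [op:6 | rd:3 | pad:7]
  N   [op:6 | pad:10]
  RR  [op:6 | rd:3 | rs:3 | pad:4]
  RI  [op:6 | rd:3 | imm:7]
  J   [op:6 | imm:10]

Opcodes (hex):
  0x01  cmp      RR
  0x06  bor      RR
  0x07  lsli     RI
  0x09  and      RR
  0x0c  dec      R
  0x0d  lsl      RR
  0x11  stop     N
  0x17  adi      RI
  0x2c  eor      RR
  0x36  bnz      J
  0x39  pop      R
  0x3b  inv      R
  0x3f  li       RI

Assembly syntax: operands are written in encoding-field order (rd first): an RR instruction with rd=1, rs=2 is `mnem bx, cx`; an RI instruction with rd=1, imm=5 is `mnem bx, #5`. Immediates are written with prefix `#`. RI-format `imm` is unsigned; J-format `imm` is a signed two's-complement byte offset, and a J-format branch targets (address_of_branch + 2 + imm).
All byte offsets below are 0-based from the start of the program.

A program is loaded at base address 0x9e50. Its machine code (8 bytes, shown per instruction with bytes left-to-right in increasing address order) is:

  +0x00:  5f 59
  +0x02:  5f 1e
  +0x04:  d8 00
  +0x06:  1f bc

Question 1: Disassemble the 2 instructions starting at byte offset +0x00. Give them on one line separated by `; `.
adi bp, #89; adi bp, #30

off 0x00: read 5f 59 as big → 0x5f59
  opcode bits[15:10]=0x17: adi/RI
  rd@[9:7]=0x6 ⇒ bp
  imm@[6:0]=0x59 ⇒ #89
off 0x02: read 5f 1e as big → 0x5f1e
  opcode bits[15:10]=0x17: adi/RI
  rd@[9:7]=0x6 ⇒ bp
  imm@[6:0]=0x1e ⇒ #30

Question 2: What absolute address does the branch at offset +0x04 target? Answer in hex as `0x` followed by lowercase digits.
off 0x04: read d8 00 as big → 0xd800
  op=0xd800>>10=0x36 ⇒ bnz (J)
  [9:0] imm=0 = #0
  target = base 0x9e50 + off 0x04 + 2 + imm 0 = 0x9e56

0x9e56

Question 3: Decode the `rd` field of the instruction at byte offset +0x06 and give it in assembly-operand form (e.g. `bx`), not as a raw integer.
sp

@+06  big-endian(1f bc) = 0x1fbc
  op=0x1fbc>>10=0x7 ⇒ lsli (RI)
  rd: (w>>7)&0x7=0x7 → sp
  imm: (w>>0)&0x7f=0x3c → #60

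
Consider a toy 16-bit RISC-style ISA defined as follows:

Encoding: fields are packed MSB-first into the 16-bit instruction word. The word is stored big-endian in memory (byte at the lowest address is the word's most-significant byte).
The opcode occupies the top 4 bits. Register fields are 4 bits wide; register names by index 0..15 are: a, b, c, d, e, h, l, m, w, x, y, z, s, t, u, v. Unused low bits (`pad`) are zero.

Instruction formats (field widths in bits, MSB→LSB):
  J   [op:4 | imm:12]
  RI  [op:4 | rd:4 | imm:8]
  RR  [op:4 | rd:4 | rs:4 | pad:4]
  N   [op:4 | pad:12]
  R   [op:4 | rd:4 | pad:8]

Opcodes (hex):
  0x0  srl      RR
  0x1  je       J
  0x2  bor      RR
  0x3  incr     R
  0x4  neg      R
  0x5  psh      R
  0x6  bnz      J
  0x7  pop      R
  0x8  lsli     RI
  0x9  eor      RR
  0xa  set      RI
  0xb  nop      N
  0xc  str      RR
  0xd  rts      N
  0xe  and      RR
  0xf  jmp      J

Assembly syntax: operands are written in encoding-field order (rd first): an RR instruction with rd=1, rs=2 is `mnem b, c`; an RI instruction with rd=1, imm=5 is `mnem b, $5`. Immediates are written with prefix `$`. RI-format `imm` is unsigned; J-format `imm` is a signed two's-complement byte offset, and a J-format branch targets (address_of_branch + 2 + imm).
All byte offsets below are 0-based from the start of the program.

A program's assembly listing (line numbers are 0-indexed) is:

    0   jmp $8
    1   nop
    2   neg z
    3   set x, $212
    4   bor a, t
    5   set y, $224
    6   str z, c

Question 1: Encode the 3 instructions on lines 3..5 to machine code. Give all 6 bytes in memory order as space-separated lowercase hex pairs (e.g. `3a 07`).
a9 d4 20 d0 aa e0

L3: set op=0xa:4|rd=9:4|imm=212:8 ⇒ 0xa9d4 ⇒ big a9 d4
L4: bor op=0x2:4|rd=0:4|rs=13:4|pad=0:4 ⇒ 0x20d0 ⇒ big 20 d0
L5: set op=0xa:4|rd=10:4|imm=224:8 ⇒ 0xaae0 ⇒ big aa e0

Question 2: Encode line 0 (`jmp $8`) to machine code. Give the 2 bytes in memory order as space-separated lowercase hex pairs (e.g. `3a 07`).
L0: jmp op=0xf:4|imm=8:12 ⇒ 0xf008 ⇒ big f0 08

f0 08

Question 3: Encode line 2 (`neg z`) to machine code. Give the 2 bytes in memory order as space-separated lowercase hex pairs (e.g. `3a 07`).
4b 00

2. neg fields op=0x4:4|rd=11:4|pad=0:8 → word 4b00h → 4b 00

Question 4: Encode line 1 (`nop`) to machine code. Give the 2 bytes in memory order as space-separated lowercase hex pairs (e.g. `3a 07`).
b0 00

1. nop fields op=0xb:4|pad=0:12 → word b000h → b0 00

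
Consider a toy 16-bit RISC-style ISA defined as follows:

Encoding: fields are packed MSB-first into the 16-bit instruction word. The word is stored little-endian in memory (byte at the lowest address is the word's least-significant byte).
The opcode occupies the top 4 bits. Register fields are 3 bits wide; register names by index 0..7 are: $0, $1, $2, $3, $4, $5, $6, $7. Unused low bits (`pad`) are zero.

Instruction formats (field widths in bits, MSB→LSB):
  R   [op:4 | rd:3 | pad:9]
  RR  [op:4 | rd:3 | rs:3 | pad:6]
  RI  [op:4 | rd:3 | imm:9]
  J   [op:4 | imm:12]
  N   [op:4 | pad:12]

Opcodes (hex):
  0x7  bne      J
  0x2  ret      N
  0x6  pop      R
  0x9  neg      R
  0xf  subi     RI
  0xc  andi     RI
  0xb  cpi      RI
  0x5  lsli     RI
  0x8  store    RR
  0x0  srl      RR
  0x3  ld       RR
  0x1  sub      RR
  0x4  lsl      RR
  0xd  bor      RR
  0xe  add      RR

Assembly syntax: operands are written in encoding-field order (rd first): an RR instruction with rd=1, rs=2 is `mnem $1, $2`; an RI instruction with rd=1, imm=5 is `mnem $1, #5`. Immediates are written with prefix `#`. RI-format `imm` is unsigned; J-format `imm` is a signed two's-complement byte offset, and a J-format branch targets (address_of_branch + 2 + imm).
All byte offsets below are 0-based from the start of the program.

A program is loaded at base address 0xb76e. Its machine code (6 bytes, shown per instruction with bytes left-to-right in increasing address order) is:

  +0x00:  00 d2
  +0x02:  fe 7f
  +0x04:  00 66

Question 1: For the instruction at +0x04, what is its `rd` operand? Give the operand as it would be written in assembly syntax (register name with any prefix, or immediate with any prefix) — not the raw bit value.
@+04  little-endian(00 66) = 0x6600
  op=0x6600>>12=0x6 ⇒ pop (R)
  [11:9] rd=3 = $3

$3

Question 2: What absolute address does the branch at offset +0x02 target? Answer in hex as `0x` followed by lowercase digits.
off 0x02: read fe 7f as little → 0x7ffe
  top 4b → 0x7 → bne [J]
  [11:0] imm=4094 (s12→-2) = #-2
  target = base 0xb76e + off 0x02 + 2 + imm -2 = 0xb770

0xb770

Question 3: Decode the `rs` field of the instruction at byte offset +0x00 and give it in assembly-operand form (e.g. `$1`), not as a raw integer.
$0

+0x00: 00 d2 ⇒ word 0xd200 (little)
  opcode bits[15:12]=0xd: bor/RR
  [11:9] rd=1 = $1
  [8:6] rs=0 = $0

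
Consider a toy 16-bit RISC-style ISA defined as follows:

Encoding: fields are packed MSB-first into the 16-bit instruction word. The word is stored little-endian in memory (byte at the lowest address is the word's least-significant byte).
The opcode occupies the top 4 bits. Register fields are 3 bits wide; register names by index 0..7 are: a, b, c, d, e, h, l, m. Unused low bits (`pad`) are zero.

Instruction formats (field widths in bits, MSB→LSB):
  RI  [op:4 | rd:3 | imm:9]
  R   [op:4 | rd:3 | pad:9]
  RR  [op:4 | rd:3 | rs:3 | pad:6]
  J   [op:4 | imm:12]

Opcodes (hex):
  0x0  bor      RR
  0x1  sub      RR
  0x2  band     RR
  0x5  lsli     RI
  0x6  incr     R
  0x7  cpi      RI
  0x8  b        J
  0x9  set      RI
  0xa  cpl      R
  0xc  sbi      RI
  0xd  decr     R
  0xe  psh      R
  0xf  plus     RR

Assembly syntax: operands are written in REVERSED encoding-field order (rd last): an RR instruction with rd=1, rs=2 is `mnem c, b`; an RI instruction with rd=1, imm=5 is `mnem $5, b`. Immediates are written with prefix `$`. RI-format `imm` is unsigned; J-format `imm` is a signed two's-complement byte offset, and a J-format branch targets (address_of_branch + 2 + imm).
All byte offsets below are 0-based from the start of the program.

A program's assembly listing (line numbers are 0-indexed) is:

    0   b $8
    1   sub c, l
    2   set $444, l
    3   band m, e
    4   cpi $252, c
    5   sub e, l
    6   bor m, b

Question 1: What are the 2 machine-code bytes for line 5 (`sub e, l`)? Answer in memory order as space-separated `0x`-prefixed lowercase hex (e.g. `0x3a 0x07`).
5. sub fields op=0x1:4|rd=6:3|rs=4:3|pad=0:6 → word 1d00h → 00 1d

0x00 0x1d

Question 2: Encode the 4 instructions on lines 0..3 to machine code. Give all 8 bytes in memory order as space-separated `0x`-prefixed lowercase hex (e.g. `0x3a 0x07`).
0x08 0x80 0x80 0x1c 0xbc 0x9d 0xc0 0x29

0. b fields op=0x8:4|imm=8:12 → word 8008h → 08 80
1. sub fields op=0x1:4|rd=6:3|rs=2:3|pad=0:6 → word 1c80h → 80 1c
2. set fields op=0x9:4|rd=6:3|imm=444:9 → word 9dbch → bc 9d
3. band fields op=0x2:4|rd=4:3|rs=7:3|pad=0:6 → word 29c0h → c0 29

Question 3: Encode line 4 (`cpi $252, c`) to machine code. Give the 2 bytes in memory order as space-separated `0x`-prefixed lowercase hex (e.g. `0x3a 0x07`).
line 4 (cpi): pack op=0x7:4|rd=2:3|imm=252:9 = 0x74fc; little→ fc 74

0xfc 0x74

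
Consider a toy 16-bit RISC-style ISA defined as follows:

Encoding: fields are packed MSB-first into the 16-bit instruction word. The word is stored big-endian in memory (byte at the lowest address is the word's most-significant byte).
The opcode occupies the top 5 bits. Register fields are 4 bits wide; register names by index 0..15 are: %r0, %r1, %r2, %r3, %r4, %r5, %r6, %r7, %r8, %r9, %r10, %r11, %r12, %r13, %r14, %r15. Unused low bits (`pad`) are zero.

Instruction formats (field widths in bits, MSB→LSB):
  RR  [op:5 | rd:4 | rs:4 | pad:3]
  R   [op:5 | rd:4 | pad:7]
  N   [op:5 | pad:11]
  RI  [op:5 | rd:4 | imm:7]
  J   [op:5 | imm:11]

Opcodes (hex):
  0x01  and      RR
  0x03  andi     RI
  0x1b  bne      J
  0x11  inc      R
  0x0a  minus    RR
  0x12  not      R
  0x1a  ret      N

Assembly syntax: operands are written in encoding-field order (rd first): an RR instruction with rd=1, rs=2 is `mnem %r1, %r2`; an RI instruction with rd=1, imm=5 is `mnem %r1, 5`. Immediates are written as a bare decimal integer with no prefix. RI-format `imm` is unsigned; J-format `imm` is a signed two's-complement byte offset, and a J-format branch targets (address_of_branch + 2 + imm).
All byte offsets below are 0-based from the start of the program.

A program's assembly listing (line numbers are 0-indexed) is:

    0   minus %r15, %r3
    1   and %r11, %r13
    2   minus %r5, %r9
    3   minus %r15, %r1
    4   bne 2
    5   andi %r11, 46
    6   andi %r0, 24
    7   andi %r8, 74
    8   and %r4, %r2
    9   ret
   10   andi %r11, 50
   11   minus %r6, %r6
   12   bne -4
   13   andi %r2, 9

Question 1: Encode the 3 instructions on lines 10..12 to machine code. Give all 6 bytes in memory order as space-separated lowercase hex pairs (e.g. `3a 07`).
10. andi fields op=0x3:5|rd=11:4|imm=50:7 → word 1db2h → 1d b2
11. minus fields op=0xa:5|rd=6:4|rs=6:4|pad=0:3 → word 5330h → 53 30
12. bne fields op=0x1b:5|imm=-4:11 → word dffch → df fc

1d b2 53 30 df fc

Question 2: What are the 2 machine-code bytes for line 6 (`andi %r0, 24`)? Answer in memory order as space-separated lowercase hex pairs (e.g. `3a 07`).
line 6 (andi): pack op=0x3:5|rd=0:4|imm=24:7 = 0x1818; big→ 18 18

18 18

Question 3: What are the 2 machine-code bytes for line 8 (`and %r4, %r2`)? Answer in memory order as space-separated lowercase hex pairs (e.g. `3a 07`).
0a 10

line 8 (and): pack op=0x1:5|rd=4:4|rs=2:4|pad=0:3 = 0x0a10; big→ 0a 10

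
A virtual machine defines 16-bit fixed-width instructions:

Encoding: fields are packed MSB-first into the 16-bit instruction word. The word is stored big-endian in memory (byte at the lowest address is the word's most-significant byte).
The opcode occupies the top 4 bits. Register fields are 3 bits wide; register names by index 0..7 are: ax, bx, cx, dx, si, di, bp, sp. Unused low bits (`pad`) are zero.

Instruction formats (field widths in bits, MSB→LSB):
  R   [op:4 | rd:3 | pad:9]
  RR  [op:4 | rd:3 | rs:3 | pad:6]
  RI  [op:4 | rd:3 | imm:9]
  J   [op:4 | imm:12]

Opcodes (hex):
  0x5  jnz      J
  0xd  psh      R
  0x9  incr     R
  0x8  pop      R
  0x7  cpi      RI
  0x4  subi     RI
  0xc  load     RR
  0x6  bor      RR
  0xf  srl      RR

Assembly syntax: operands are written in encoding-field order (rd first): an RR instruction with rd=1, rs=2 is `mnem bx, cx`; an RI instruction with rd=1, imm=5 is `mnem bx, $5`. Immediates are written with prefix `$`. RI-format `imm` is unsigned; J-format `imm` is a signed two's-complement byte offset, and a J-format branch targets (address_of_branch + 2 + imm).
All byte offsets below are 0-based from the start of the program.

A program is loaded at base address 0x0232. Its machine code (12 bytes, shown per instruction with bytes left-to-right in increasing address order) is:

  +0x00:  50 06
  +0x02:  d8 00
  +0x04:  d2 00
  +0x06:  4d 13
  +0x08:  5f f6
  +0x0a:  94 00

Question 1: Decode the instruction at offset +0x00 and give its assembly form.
jnz $6

off 0x00: read 50 06 as big → 0x5006
  opcode bits[15:12]=0x5: jnz/J
  imm@[11:0]=0x6 ⇒ $6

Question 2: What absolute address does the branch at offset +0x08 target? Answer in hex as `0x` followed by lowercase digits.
[08] 5f f6 → 0x5ff6
  top 4b → 0x5 → jnz [J]
  imm@[11:0]=0xff6 (s12→-10) ⇒ $-10
  target = base 0x0232 + off 0x08 + 2 + imm -10 = 0x0232

0x0232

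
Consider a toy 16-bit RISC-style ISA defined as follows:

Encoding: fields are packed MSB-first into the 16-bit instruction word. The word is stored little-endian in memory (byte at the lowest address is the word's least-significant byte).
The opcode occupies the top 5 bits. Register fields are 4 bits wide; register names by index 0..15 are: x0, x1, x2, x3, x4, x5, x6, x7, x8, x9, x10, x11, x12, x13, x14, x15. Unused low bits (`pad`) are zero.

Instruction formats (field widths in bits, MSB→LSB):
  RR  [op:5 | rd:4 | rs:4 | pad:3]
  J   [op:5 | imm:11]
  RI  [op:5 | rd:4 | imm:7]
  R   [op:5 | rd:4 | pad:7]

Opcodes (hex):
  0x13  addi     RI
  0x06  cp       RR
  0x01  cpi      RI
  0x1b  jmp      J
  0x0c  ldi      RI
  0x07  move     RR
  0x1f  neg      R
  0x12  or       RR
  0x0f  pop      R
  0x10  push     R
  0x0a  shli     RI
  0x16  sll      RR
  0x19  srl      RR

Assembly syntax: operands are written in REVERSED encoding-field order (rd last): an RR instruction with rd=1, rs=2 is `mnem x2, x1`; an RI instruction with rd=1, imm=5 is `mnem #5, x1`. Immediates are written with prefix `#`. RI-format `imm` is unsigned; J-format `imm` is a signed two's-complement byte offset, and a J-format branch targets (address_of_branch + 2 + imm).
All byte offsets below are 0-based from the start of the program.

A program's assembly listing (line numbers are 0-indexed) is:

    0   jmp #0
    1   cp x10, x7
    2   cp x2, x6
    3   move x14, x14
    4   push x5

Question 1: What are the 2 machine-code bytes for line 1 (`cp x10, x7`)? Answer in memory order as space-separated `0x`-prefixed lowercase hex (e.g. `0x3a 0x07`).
line 1 (cp): pack op=0x6:5|rd=7:4|rs=10:4|pad=0:3 = 0x33d0; little→ d0 33

0xd0 0x33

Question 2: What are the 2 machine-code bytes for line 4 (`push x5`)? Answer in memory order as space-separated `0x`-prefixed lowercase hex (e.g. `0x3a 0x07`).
line 4 (push): pack op=0x10:5|rd=5:4|pad=0:7 = 0x8280; little→ 80 82

0x80 0x82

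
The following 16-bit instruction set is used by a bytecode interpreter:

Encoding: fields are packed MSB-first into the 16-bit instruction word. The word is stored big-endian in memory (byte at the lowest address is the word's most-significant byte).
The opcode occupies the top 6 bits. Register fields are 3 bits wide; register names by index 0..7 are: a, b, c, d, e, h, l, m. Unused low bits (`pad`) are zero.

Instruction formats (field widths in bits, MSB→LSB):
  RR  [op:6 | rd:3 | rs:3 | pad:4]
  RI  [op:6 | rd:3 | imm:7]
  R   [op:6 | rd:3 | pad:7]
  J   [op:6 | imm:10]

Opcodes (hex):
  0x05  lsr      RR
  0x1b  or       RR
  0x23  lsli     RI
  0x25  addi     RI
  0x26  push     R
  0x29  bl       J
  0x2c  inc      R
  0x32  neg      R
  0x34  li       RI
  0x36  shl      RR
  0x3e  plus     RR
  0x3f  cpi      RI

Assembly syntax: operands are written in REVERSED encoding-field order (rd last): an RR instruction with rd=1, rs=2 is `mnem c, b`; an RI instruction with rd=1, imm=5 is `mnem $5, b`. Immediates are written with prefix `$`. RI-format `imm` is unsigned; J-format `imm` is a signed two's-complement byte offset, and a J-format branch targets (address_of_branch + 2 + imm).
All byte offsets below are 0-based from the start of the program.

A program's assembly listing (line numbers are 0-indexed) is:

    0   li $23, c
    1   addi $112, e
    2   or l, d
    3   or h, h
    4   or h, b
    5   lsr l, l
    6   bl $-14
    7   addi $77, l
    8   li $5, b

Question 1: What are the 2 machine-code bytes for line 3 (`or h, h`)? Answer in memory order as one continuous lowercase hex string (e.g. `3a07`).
6ed0

L3: or op=0x1b:6|rd=5:3|rs=5:3|pad=0:4 ⇒ 0x6ed0 ⇒ big 6e d0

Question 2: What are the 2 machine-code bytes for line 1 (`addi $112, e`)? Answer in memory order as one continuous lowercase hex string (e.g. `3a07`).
1. addi fields op=0x25:6|rd=4:3|imm=112:7 → word 9670h → 96 70

9670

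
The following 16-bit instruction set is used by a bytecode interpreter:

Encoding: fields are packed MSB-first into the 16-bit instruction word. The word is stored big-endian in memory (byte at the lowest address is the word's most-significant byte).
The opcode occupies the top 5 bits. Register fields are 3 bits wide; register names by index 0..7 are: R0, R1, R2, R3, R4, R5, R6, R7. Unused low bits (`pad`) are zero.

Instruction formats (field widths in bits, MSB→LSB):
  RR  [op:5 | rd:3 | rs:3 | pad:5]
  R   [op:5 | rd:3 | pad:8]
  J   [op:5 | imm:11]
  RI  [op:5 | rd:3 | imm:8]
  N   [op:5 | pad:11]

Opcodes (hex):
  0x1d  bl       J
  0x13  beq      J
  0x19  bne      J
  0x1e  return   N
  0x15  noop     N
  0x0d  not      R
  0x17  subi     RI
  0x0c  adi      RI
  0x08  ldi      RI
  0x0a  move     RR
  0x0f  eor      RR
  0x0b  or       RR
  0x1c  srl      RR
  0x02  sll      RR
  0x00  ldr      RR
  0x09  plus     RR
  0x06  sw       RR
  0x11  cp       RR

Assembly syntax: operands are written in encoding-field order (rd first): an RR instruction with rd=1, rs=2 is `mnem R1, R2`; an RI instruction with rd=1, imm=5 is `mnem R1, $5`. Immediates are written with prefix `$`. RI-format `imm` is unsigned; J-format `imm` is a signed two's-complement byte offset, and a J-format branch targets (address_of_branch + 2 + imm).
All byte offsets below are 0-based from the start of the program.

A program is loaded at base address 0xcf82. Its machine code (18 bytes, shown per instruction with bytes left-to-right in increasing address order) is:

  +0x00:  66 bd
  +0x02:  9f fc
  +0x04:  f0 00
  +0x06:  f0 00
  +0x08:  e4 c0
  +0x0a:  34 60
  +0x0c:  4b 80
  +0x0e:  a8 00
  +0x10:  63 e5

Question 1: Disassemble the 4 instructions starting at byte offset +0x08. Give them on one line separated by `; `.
+0x08: e4 c0 ⇒ word 0xe4c0 (big)
  opcode bits[15:11]=0x1c: srl/RR
  rd@[10:8]=0x4 ⇒ R4
  rs@[7:5]=0x6 ⇒ R6
+0x0a: 34 60 ⇒ word 0x3460 (big)
  opcode bits[15:11]=0x6: sw/RR
  rd@[10:8]=0x4 ⇒ R4
  rs@[7:5]=0x3 ⇒ R3
+0x0c: 4b 80 ⇒ word 0x4b80 (big)
  opcode bits[15:11]=0x9: plus/RR
  rd@[10:8]=0x3 ⇒ R3
  rs@[7:5]=0x4 ⇒ R4
+0x0e: a8 00 ⇒ word 0xa800 (big)
  opcode bits[15:11]=0x15: noop/N

srl R4, R6; sw R4, R3; plus R3, R4; noop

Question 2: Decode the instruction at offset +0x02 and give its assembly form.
beq $-4

@+02  big-endian(9f fc) = 0x9ffc
  op=0x9ffc>>11=0x13 ⇒ beq (J)
  imm@[10:0]=0x7fc (s11→-4) ⇒ $-4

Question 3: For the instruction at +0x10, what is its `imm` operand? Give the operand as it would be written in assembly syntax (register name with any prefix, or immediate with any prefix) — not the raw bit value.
$229

@+10  big-endian(63 e5) = 0x63e5
  opcode bits[15:11]=0xc: adi/RI
  [10:8] rd=3 = R3
  [7:0] imm=229 = $229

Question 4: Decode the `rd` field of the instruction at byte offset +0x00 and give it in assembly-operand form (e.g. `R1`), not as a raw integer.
+0x00: 66 bd ⇒ word 0x66bd (big)
  op=0x66bd>>11=0xc ⇒ adi (RI)
  rd@[10:8]=0x6 ⇒ R6
  imm@[7:0]=0xbd ⇒ $189

R6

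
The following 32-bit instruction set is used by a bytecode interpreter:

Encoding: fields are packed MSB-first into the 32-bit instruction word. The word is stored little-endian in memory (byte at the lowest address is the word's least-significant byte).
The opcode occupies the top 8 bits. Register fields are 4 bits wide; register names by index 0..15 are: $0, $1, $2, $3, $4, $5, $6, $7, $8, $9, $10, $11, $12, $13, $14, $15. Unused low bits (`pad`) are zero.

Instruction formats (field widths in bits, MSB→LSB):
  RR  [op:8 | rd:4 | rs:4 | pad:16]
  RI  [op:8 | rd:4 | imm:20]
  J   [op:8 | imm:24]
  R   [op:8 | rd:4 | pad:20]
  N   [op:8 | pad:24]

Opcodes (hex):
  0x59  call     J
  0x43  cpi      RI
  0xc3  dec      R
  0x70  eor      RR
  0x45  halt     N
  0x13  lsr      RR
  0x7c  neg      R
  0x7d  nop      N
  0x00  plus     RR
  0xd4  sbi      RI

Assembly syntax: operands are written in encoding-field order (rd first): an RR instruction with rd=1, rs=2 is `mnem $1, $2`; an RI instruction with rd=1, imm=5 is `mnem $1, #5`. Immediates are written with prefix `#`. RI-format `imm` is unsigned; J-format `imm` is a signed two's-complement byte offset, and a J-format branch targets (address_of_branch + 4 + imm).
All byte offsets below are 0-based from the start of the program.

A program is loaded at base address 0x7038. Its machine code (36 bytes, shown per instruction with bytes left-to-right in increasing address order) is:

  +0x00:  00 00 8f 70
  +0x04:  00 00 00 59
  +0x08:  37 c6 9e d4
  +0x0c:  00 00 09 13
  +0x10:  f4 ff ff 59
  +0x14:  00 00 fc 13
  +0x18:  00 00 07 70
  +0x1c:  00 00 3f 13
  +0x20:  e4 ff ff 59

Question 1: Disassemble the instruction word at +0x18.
eor $0, $7

[18] 00 00 07 70 → 0x70070000
  opcode bits[31:24]=0x70: eor/RR
  rd@[23:20]=0x0 ⇒ $0
  rs@[19:16]=0x7 ⇒ $7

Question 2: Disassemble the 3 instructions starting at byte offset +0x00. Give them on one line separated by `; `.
@+00  little-endian(00 00 8f 70) = 0x708f0000
  op=0x708f0000>>24=0x70 ⇒ eor (RR)
  [23:20] rd=8 = $8
  [19:16] rs=15 = $15
@+04  little-endian(00 00 00 59) = 0x59000000
  op=0x59000000>>24=0x59 ⇒ call (J)
  [23:0] imm=0 = #0
@+08  little-endian(37 c6 9e d4) = 0xd49ec637
  op=0xd49ec637>>24=0xd4 ⇒ sbi (RI)
  [23:20] rd=9 = $9
  [19:0] imm=968247 = #968247

eor $8, $15; call #0; sbi $9, #968247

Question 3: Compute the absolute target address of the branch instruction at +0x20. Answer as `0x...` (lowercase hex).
0x7040

@+20  little-endian(e4 ff ff 59) = 0x59ffffe4
  top 8b → 0x59 → call [J]
  [23:0] imm=16777188 (s24→-28) = #-28
  target = base 0x7038 + off 0x20 + 4 + imm -28 = 0x7040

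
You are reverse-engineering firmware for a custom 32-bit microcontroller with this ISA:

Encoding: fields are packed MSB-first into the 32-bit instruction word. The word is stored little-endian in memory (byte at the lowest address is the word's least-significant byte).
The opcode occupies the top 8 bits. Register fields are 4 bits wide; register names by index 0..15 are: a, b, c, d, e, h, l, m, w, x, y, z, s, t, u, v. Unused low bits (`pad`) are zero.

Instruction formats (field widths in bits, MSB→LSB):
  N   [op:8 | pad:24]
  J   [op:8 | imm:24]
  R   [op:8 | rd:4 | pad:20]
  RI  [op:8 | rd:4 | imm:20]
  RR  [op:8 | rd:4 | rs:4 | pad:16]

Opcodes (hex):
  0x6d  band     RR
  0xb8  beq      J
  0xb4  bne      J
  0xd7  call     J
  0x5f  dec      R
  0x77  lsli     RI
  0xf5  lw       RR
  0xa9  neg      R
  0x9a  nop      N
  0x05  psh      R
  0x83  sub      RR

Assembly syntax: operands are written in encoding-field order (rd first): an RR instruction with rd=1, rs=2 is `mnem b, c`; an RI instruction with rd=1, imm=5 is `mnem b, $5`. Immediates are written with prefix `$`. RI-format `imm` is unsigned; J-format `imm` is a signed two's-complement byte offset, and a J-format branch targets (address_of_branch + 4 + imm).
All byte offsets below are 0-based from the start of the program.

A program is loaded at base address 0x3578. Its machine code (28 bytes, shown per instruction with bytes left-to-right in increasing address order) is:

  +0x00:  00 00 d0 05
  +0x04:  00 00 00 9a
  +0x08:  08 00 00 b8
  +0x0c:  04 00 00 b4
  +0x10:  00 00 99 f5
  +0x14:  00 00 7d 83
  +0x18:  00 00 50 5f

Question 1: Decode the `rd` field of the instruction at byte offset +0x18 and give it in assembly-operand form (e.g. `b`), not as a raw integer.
@+18  little-endian(00 00 50 5f) = 0x5f500000
  opcode bits[31:24]=0x5f: dec/R
  rd@[23:20]=0x5 ⇒ h

h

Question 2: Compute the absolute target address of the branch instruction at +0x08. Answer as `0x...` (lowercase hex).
[08] 08 00 00 b8 → 0xb8000008
  opcode bits[31:24]=0xb8: beq/J
  [23:0] imm=8 = $8
  target = base 0x3578 + off 0x08 + 4 + imm 8 = 0x358c

0x358c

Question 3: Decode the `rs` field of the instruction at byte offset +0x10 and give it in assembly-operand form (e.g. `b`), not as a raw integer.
@+10  little-endian(00 00 99 f5) = 0xf5990000
  opcode bits[31:24]=0xf5: lw/RR
  [23:20] rd=9 = x
  [19:16] rs=9 = x

x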